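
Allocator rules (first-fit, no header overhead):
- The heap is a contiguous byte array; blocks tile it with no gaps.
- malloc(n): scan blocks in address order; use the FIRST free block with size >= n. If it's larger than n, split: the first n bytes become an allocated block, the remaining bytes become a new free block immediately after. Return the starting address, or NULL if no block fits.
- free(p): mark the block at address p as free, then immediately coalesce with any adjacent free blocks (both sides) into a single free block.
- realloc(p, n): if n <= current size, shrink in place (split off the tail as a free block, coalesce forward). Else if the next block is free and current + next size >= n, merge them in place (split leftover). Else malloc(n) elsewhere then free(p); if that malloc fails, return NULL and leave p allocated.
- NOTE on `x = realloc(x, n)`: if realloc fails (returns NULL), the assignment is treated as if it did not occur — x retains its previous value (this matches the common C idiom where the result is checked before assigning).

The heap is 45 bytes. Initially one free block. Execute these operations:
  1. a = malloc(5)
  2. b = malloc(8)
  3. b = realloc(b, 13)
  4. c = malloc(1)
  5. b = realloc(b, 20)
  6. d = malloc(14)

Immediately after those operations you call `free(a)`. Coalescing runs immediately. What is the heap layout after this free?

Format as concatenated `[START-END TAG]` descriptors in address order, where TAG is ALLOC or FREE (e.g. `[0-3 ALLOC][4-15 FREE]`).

Op 1: a = malloc(5) -> a = 0; heap: [0-4 ALLOC][5-44 FREE]
Op 2: b = malloc(8) -> b = 5; heap: [0-4 ALLOC][5-12 ALLOC][13-44 FREE]
Op 3: b = realloc(b, 13) -> b = 5; heap: [0-4 ALLOC][5-17 ALLOC][18-44 FREE]
Op 4: c = malloc(1) -> c = 18; heap: [0-4 ALLOC][5-17 ALLOC][18-18 ALLOC][19-44 FREE]
Op 5: b = realloc(b, 20) -> b = 19; heap: [0-4 ALLOC][5-17 FREE][18-18 ALLOC][19-38 ALLOC][39-44 FREE]
Op 6: d = malloc(14) -> d = NULL; heap: [0-4 ALLOC][5-17 FREE][18-18 ALLOC][19-38 ALLOC][39-44 FREE]
free(a): a = 0 -> block [0-4 ALLOC]; mark free, coalesce with adjacent free neighbors -> [0-17 FREE][18-18 ALLOC][19-38 ALLOC][39-44 FREE]

Answer: [0-17 FREE][18-18 ALLOC][19-38 ALLOC][39-44 FREE]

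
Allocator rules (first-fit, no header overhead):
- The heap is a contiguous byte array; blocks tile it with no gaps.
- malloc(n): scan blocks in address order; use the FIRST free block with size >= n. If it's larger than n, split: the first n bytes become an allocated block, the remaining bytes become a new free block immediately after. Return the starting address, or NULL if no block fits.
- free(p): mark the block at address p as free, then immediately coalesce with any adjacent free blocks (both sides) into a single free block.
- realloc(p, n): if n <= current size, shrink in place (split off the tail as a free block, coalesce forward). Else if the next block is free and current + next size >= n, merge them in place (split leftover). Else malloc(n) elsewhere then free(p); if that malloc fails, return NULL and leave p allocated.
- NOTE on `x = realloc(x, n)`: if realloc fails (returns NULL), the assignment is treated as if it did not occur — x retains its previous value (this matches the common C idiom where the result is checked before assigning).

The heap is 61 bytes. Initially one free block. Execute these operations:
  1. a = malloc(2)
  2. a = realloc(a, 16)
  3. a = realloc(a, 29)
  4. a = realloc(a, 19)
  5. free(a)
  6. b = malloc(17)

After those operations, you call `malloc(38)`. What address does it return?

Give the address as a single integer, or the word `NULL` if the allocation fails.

Op 1: a = malloc(2) -> a = 0; heap: [0-1 ALLOC][2-60 FREE]
Op 2: a = realloc(a, 16) -> a = 0; heap: [0-15 ALLOC][16-60 FREE]
Op 3: a = realloc(a, 29) -> a = 0; heap: [0-28 ALLOC][29-60 FREE]
Op 4: a = realloc(a, 19) -> a = 0; heap: [0-18 ALLOC][19-60 FREE]
Op 5: free(a) -> (freed a); heap: [0-60 FREE]
Op 6: b = malloc(17) -> b = 0; heap: [0-16 ALLOC][17-60 FREE]
malloc(38): first-fit scan over [0-16 ALLOC][17-60 FREE] -> 17

Answer: 17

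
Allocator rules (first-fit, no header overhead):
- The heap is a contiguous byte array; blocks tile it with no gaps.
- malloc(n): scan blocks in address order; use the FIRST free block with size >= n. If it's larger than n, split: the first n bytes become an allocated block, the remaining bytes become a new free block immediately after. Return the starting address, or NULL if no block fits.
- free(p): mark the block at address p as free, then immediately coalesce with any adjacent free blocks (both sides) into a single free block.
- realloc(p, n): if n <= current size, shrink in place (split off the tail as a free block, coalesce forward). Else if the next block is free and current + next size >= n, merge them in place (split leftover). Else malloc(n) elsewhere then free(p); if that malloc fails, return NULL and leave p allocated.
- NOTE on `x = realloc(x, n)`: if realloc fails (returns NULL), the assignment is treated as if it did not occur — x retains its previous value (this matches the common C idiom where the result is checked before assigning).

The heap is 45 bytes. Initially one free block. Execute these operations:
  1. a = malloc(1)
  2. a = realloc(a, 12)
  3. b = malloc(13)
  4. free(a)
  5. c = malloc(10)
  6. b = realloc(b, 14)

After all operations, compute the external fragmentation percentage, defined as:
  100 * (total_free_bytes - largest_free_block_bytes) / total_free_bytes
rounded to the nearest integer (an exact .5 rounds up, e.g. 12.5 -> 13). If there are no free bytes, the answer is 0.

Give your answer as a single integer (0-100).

Answer: 10

Derivation:
Op 1: a = malloc(1) -> a = 0; heap: [0-0 ALLOC][1-44 FREE]
Op 2: a = realloc(a, 12) -> a = 0; heap: [0-11 ALLOC][12-44 FREE]
Op 3: b = malloc(13) -> b = 12; heap: [0-11 ALLOC][12-24 ALLOC][25-44 FREE]
Op 4: free(a) -> (freed a); heap: [0-11 FREE][12-24 ALLOC][25-44 FREE]
Op 5: c = malloc(10) -> c = 0; heap: [0-9 ALLOC][10-11 FREE][12-24 ALLOC][25-44 FREE]
Op 6: b = realloc(b, 14) -> b = 12; heap: [0-9 ALLOC][10-11 FREE][12-25 ALLOC][26-44 FREE]
Free blocks: [2 19] total_free=21 largest=19 -> 100*(21-19)/21 = 200/21 ≈ 9.524 -> rounds to 10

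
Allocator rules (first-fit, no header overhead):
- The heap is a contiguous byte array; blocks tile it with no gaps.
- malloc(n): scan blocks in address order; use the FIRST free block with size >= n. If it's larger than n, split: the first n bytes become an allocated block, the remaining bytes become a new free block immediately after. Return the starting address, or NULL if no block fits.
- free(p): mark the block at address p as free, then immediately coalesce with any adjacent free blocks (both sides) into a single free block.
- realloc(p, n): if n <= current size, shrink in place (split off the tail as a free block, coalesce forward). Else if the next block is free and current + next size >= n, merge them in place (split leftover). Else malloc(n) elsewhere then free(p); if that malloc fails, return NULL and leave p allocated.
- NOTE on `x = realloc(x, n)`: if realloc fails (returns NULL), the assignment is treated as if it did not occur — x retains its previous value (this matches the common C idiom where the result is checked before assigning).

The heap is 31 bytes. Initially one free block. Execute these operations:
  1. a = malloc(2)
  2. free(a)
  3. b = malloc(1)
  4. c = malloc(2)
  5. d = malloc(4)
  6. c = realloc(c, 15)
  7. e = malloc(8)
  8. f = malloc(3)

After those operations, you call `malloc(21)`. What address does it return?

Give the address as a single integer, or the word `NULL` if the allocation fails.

Answer: NULL

Derivation:
Op 1: a = malloc(2) -> a = 0; heap: [0-1 ALLOC][2-30 FREE]
Op 2: free(a) -> (freed a); heap: [0-30 FREE]
Op 3: b = malloc(1) -> b = 0; heap: [0-0 ALLOC][1-30 FREE]
Op 4: c = malloc(2) -> c = 1; heap: [0-0 ALLOC][1-2 ALLOC][3-30 FREE]
Op 5: d = malloc(4) -> d = 3; heap: [0-0 ALLOC][1-2 ALLOC][3-6 ALLOC][7-30 FREE]
Op 6: c = realloc(c, 15) -> c = 7; heap: [0-0 ALLOC][1-2 FREE][3-6 ALLOC][7-21 ALLOC][22-30 FREE]
Op 7: e = malloc(8) -> e = 22; heap: [0-0 ALLOC][1-2 FREE][3-6 ALLOC][7-21 ALLOC][22-29 ALLOC][30-30 FREE]
Op 8: f = malloc(3) -> f = NULL; heap: [0-0 ALLOC][1-2 FREE][3-6 ALLOC][7-21 ALLOC][22-29 ALLOC][30-30 FREE]
malloc(21): first-fit scan over [0-0 ALLOC][1-2 FREE][3-6 ALLOC][7-21 ALLOC][22-29 ALLOC][30-30 FREE] -> NULL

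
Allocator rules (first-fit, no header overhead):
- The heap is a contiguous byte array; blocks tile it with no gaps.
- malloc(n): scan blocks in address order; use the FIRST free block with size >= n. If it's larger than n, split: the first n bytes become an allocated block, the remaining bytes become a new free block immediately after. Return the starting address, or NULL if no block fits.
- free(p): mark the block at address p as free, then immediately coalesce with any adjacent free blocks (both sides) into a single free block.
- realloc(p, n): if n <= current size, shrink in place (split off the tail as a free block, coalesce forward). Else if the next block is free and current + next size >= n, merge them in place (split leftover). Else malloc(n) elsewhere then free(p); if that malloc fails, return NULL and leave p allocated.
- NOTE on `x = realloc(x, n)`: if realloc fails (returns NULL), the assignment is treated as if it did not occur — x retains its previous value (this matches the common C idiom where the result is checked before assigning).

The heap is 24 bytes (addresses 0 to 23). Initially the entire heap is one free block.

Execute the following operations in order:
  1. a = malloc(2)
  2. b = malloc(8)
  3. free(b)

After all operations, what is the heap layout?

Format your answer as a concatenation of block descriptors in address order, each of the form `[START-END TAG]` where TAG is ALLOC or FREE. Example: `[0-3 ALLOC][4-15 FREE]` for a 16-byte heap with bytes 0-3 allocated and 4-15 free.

Op 1: a = malloc(2) -> a = 0; heap: [0-1 ALLOC][2-23 FREE]
Op 2: b = malloc(8) -> b = 2; heap: [0-1 ALLOC][2-9 ALLOC][10-23 FREE]
Op 3: free(b) -> (freed b); heap: [0-1 ALLOC][2-23 FREE]

Answer: [0-1 ALLOC][2-23 FREE]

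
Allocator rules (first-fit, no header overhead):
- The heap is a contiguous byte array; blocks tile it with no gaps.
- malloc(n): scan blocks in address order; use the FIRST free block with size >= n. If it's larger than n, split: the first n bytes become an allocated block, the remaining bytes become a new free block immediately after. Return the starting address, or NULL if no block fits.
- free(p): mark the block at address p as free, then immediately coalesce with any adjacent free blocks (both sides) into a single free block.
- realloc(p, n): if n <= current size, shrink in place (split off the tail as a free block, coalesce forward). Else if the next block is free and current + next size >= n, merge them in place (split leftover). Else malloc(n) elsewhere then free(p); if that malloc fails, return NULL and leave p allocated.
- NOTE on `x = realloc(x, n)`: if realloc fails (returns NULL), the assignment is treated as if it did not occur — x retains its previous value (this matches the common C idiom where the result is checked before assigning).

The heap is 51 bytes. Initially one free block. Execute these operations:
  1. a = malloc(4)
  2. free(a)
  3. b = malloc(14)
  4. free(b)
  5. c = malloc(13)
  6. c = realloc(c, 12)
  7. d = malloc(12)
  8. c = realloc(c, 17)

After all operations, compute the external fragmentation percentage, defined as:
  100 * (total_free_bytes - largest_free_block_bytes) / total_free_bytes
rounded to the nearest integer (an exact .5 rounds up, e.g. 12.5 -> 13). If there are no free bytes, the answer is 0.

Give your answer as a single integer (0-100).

Op 1: a = malloc(4) -> a = 0; heap: [0-3 ALLOC][4-50 FREE]
Op 2: free(a) -> (freed a); heap: [0-50 FREE]
Op 3: b = malloc(14) -> b = 0; heap: [0-13 ALLOC][14-50 FREE]
Op 4: free(b) -> (freed b); heap: [0-50 FREE]
Op 5: c = malloc(13) -> c = 0; heap: [0-12 ALLOC][13-50 FREE]
Op 6: c = realloc(c, 12) -> c = 0; heap: [0-11 ALLOC][12-50 FREE]
Op 7: d = malloc(12) -> d = 12; heap: [0-11 ALLOC][12-23 ALLOC][24-50 FREE]
Op 8: c = realloc(c, 17) -> c = 24; heap: [0-11 FREE][12-23 ALLOC][24-40 ALLOC][41-50 FREE]
Free blocks: [12 10] total_free=22 largest=12 -> 100*(22-12)/22 = 1000/22 ≈ 45.455 -> rounds to 45

Answer: 45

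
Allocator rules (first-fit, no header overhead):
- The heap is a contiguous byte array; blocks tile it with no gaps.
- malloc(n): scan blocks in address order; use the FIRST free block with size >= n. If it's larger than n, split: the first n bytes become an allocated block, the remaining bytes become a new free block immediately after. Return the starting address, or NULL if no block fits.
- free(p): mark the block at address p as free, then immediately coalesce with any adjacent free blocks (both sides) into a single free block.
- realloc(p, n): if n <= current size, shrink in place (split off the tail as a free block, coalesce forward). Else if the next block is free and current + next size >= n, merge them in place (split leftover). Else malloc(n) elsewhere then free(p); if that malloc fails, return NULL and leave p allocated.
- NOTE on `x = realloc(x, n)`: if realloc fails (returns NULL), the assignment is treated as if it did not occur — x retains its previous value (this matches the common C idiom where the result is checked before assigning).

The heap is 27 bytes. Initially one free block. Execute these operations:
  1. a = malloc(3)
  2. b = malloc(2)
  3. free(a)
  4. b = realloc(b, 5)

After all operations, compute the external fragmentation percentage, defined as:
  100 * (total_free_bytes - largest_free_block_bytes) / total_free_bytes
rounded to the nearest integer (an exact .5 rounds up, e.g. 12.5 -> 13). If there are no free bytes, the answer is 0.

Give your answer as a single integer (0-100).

Op 1: a = malloc(3) -> a = 0; heap: [0-2 ALLOC][3-26 FREE]
Op 2: b = malloc(2) -> b = 3; heap: [0-2 ALLOC][3-4 ALLOC][5-26 FREE]
Op 3: free(a) -> (freed a); heap: [0-2 FREE][3-4 ALLOC][5-26 FREE]
Op 4: b = realloc(b, 5) -> b = 3; heap: [0-2 FREE][3-7 ALLOC][8-26 FREE]
Free blocks: [3 19] total_free=22 largest=19 -> 100*(22-19)/22 = 300/22 ≈ 13.636 -> rounds to 14

Answer: 14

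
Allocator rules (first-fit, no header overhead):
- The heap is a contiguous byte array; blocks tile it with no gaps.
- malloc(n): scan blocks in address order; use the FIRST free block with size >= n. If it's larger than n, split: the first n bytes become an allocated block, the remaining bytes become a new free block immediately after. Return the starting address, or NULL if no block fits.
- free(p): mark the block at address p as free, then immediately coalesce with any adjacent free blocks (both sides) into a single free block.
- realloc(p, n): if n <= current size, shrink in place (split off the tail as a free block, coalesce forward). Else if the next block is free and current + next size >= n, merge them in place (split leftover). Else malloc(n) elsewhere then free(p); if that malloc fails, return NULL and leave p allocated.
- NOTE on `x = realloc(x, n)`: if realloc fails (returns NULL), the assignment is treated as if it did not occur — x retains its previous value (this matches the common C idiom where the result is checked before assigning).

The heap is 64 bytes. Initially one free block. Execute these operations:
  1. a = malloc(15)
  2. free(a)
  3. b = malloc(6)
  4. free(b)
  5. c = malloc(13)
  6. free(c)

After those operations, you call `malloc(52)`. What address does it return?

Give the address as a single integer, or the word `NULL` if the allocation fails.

Answer: 0

Derivation:
Op 1: a = malloc(15) -> a = 0; heap: [0-14 ALLOC][15-63 FREE]
Op 2: free(a) -> (freed a); heap: [0-63 FREE]
Op 3: b = malloc(6) -> b = 0; heap: [0-5 ALLOC][6-63 FREE]
Op 4: free(b) -> (freed b); heap: [0-63 FREE]
Op 5: c = malloc(13) -> c = 0; heap: [0-12 ALLOC][13-63 FREE]
Op 6: free(c) -> (freed c); heap: [0-63 FREE]
malloc(52): first-fit scan over [0-63 FREE] -> 0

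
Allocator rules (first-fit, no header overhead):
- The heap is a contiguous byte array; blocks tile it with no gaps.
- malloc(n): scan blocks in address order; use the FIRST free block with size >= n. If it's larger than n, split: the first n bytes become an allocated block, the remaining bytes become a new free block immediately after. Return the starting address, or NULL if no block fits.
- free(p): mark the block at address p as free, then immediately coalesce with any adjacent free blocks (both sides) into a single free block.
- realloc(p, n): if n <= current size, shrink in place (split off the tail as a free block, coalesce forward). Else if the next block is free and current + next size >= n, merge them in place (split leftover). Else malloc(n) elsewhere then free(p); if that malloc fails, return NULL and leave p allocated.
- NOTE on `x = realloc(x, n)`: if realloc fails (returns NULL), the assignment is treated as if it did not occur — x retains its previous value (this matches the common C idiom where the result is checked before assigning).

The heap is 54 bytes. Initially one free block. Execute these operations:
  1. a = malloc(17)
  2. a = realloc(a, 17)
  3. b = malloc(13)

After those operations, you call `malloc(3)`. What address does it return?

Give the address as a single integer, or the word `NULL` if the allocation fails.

Answer: 30

Derivation:
Op 1: a = malloc(17) -> a = 0; heap: [0-16 ALLOC][17-53 FREE]
Op 2: a = realloc(a, 17) -> a = 0; heap: [0-16 ALLOC][17-53 FREE]
Op 3: b = malloc(13) -> b = 17; heap: [0-16 ALLOC][17-29 ALLOC][30-53 FREE]
malloc(3): first-fit scan over [0-16 ALLOC][17-29 ALLOC][30-53 FREE] -> 30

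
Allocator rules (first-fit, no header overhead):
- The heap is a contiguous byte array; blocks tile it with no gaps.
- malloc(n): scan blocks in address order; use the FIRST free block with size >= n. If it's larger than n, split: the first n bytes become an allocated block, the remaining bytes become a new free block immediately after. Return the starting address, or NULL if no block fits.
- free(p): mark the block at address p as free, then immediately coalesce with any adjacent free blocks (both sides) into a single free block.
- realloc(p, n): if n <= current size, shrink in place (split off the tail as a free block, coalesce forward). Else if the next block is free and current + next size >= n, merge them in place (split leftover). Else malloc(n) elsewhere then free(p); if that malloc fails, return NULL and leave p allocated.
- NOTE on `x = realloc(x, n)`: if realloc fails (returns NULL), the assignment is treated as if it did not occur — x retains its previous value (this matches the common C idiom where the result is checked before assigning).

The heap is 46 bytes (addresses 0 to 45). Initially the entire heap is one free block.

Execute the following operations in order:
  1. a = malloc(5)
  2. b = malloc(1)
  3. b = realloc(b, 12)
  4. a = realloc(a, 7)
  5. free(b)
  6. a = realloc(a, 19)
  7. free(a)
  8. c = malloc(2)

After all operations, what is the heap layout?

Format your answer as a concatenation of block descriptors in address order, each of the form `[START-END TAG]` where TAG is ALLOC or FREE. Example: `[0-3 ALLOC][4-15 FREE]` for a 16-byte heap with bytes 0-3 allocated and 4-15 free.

Answer: [0-1 ALLOC][2-45 FREE]

Derivation:
Op 1: a = malloc(5) -> a = 0; heap: [0-4 ALLOC][5-45 FREE]
Op 2: b = malloc(1) -> b = 5; heap: [0-4 ALLOC][5-5 ALLOC][6-45 FREE]
Op 3: b = realloc(b, 12) -> b = 5; heap: [0-4 ALLOC][5-16 ALLOC][17-45 FREE]
Op 4: a = realloc(a, 7) -> a = 17; heap: [0-4 FREE][5-16 ALLOC][17-23 ALLOC][24-45 FREE]
Op 5: free(b) -> (freed b); heap: [0-16 FREE][17-23 ALLOC][24-45 FREE]
Op 6: a = realloc(a, 19) -> a = 17; heap: [0-16 FREE][17-35 ALLOC][36-45 FREE]
Op 7: free(a) -> (freed a); heap: [0-45 FREE]
Op 8: c = malloc(2) -> c = 0; heap: [0-1 ALLOC][2-45 FREE]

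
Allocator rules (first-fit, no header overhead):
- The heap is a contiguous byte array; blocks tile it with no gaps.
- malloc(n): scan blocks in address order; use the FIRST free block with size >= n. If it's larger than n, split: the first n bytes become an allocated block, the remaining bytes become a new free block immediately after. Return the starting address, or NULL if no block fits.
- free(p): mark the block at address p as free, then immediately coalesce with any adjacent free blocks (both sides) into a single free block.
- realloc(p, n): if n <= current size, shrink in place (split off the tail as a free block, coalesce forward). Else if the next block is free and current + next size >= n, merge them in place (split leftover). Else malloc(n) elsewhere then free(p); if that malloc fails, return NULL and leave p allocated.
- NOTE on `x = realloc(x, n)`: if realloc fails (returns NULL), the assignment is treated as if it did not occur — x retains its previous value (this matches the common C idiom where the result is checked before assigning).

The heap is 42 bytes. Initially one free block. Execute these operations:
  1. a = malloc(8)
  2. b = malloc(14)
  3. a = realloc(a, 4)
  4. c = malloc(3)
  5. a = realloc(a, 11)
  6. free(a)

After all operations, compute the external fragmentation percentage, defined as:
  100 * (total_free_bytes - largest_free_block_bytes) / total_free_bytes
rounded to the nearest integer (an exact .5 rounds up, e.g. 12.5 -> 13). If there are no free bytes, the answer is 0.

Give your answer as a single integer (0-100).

Answer: 20

Derivation:
Op 1: a = malloc(8) -> a = 0; heap: [0-7 ALLOC][8-41 FREE]
Op 2: b = malloc(14) -> b = 8; heap: [0-7 ALLOC][8-21 ALLOC][22-41 FREE]
Op 3: a = realloc(a, 4) -> a = 0; heap: [0-3 ALLOC][4-7 FREE][8-21 ALLOC][22-41 FREE]
Op 4: c = malloc(3) -> c = 4; heap: [0-3 ALLOC][4-6 ALLOC][7-7 FREE][8-21 ALLOC][22-41 FREE]
Op 5: a = realloc(a, 11) -> a = 22; heap: [0-3 FREE][4-6 ALLOC][7-7 FREE][8-21 ALLOC][22-32 ALLOC][33-41 FREE]
Op 6: free(a) -> (freed a); heap: [0-3 FREE][4-6 ALLOC][7-7 FREE][8-21 ALLOC][22-41 FREE]
Free blocks: [4 1 20] total_free=25 largest=20 -> 100*(25-20)/25 = 500/25 = 20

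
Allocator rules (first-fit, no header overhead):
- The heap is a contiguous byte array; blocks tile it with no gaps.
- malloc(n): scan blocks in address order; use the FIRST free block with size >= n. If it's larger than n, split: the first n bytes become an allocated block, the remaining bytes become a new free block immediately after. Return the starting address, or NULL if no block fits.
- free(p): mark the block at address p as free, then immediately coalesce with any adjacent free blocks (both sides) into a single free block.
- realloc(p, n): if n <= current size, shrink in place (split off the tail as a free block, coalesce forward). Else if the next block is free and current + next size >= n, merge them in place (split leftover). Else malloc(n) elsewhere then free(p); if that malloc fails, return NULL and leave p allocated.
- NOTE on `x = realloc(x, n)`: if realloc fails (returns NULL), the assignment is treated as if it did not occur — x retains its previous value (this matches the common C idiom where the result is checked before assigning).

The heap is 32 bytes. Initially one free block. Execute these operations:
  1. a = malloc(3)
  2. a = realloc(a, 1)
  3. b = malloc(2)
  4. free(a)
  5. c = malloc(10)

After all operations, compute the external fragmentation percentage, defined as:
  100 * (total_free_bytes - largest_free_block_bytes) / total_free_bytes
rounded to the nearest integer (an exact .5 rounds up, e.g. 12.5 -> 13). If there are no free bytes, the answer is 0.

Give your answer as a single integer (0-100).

Op 1: a = malloc(3) -> a = 0; heap: [0-2 ALLOC][3-31 FREE]
Op 2: a = realloc(a, 1) -> a = 0; heap: [0-0 ALLOC][1-31 FREE]
Op 3: b = malloc(2) -> b = 1; heap: [0-0 ALLOC][1-2 ALLOC][3-31 FREE]
Op 4: free(a) -> (freed a); heap: [0-0 FREE][1-2 ALLOC][3-31 FREE]
Op 5: c = malloc(10) -> c = 3; heap: [0-0 FREE][1-2 ALLOC][3-12 ALLOC][13-31 FREE]
Free blocks: [1 19] total_free=20 largest=19 -> 100*(20-19)/20 = 100/20 = 5

Answer: 5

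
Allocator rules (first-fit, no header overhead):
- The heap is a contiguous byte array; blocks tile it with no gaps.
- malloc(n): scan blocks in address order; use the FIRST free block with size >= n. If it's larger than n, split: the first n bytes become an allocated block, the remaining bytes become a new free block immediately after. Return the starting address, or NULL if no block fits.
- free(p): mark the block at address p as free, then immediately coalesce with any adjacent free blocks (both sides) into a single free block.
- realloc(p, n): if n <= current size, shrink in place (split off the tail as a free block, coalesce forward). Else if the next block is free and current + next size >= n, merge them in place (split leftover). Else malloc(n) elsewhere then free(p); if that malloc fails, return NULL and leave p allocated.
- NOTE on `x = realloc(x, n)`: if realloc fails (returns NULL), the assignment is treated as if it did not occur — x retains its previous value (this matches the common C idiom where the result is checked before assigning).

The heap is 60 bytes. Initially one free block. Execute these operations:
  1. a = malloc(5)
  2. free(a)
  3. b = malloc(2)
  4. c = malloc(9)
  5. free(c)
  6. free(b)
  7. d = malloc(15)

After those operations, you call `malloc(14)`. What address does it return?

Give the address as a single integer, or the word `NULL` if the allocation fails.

Op 1: a = malloc(5) -> a = 0; heap: [0-4 ALLOC][5-59 FREE]
Op 2: free(a) -> (freed a); heap: [0-59 FREE]
Op 3: b = malloc(2) -> b = 0; heap: [0-1 ALLOC][2-59 FREE]
Op 4: c = malloc(9) -> c = 2; heap: [0-1 ALLOC][2-10 ALLOC][11-59 FREE]
Op 5: free(c) -> (freed c); heap: [0-1 ALLOC][2-59 FREE]
Op 6: free(b) -> (freed b); heap: [0-59 FREE]
Op 7: d = malloc(15) -> d = 0; heap: [0-14 ALLOC][15-59 FREE]
malloc(14): first-fit scan over [0-14 ALLOC][15-59 FREE] -> 15

Answer: 15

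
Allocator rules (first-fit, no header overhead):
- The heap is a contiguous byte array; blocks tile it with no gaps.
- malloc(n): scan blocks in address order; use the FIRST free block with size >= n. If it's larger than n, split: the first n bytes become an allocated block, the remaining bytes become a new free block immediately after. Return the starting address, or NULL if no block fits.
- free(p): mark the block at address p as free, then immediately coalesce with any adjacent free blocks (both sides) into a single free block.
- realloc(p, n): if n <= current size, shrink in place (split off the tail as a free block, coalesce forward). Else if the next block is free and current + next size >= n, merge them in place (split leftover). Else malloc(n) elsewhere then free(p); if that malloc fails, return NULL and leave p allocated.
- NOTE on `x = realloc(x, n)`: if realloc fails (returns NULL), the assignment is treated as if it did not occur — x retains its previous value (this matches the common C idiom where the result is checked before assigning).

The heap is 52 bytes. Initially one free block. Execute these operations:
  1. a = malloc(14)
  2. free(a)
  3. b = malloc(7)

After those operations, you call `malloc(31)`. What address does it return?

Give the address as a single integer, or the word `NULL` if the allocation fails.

Op 1: a = malloc(14) -> a = 0; heap: [0-13 ALLOC][14-51 FREE]
Op 2: free(a) -> (freed a); heap: [0-51 FREE]
Op 3: b = malloc(7) -> b = 0; heap: [0-6 ALLOC][7-51 FREE]
malloc(31): first-fit scan over [0-6 ALLOC][7-51 FREE] -> 7

Answer: 7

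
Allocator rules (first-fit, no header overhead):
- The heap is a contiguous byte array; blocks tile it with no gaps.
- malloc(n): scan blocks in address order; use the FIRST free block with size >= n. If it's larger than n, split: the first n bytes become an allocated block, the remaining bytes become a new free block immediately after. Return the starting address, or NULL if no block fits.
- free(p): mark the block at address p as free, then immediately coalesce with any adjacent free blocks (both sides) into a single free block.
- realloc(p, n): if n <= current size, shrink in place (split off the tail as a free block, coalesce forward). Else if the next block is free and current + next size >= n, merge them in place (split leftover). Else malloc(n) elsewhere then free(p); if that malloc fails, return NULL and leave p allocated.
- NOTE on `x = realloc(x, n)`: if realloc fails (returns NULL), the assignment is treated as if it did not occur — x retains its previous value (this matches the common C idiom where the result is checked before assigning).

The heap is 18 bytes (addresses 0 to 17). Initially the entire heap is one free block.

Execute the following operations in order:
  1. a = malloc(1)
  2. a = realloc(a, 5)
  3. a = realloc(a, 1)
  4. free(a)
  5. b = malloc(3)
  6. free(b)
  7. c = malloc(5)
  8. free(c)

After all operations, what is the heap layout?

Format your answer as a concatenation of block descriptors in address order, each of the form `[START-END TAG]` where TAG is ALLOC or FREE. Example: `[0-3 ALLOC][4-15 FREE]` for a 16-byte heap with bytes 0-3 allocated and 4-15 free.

Answer: [0-17 FREE]

Derivation:
Op 1: a = malloc(1) -> a = 0; heap: [0-0 ALLOC][1-17 FREE]
Op 2: a = realloc(a, 5) -> a = 0; heap: [0-4 ALLOC][5-17 FREE]
Op 3: a = realloc(a, 1) -> a = 0; heap: [0-0 ALLOC][1-17 FREE]
Op 4: free(a) -> (freed a); heap: [0-17 FREE]
Op 5: b = malloc(3) -> b = 0; heap: [0-2 ALLOC][3-17 FREE]
Op 6: free(b) -> (freed b); heap: [0-17 FREE]
Op 7: c = malloc(5) -> c = 0; heap: [0-4 ALLOC][5-17 FREE]
Op 8: free(c) -> (freed c); heap: [0-17 FREE]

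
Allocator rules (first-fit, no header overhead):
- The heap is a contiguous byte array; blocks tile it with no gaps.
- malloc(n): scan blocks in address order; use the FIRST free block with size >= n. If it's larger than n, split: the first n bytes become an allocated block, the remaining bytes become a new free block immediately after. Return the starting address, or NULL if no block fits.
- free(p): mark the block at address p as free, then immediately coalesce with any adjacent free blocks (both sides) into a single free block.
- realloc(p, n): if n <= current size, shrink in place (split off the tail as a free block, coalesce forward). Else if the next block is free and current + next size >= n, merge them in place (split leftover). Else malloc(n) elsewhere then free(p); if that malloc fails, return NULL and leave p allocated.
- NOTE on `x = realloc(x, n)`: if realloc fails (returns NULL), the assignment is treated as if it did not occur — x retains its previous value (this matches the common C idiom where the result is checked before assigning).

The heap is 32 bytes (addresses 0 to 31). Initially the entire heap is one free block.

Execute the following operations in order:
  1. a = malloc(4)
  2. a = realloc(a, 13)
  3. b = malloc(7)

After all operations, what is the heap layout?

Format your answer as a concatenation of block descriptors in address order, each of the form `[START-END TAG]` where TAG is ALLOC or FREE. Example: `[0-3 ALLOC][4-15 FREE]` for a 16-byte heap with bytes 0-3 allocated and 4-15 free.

Answer: [0-12 ALLOC][13-19 ALLOC][20-31 FREE]

Derivation:
Op 1: a = malloc(4) -> a = 0; heap: [0-3 ALLOC][4-31 FREE]
Op 2: a = realloc(a, 13) -> a = 0; heap: [0-12 ALLOC][13-31 FREE]
Op 3: b = malloc(7) -> b = 13; heap: [0-12 ALLOC][13-19 ALLOC][20-31 FREE]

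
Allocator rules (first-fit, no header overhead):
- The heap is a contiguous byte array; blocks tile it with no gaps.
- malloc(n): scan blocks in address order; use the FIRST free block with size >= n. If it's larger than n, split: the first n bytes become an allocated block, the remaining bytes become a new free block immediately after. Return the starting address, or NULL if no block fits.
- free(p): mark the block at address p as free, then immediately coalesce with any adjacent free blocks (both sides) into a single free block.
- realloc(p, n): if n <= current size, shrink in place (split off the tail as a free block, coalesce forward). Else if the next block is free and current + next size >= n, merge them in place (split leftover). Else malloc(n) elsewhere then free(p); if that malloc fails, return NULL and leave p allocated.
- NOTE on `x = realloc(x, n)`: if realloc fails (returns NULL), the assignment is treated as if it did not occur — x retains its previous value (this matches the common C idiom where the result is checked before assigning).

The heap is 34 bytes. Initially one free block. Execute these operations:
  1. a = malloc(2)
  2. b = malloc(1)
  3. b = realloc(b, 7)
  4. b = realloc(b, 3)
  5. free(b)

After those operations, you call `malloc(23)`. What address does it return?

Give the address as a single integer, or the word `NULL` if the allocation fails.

Answer: 2

Derivation:
Op 1: a = malloc(2) -> a = 0; heap: [0-1 ALLOC][2-33 FREE]
Op 2: b = malloc(1) -> b = 2; heap: [0-1 ALLOC][2-2 ALLOC][3-33 FREE]
Op 3: b = realloc(b, 7) -> b = 2; heap: [0-1 ALLOC][2-8 ALLOC][9-33 FREE]
Op 4: b = realloc(b, 3) -> b = 2; heap: [0-1 ALLOC][2-4 ALLOC][5-33 FREE]
Op 5: free(b) -> (freed b); heap: [0-1 ALLOC][2-33 FREE]
malloc(23): first-fit scan over [0-1 ALLOC][2-33 FREE] -> 2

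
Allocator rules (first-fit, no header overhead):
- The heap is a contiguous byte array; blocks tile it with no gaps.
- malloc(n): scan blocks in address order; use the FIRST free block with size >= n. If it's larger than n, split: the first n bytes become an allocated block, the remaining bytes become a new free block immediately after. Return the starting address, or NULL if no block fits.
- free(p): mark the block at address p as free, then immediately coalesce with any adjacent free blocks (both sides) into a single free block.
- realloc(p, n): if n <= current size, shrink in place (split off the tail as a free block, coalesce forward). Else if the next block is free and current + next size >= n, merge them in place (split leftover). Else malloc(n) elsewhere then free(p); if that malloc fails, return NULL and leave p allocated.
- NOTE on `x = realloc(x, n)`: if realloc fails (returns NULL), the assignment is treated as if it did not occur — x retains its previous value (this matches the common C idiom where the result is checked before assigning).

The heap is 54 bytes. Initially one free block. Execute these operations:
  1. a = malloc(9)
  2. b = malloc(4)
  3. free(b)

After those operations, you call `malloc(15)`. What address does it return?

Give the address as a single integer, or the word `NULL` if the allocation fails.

Answer: 9

Derivation:
Op 1: a = malloc(9) -> a = 0; heap: [0-8 ALLOC][9-53 FREE]
Op 2: b = malloc(4) -> b = 9; heap: [0-8 ALLOC][9-12 ALLOC][13-53 FREE]
Op 3: free(b) -> (freed b); heap: [0-8 ALLOC][9-53 FREE]
malloc(15): first-fit scan over [0-8 ALLOC][9-53 FREE] -> 9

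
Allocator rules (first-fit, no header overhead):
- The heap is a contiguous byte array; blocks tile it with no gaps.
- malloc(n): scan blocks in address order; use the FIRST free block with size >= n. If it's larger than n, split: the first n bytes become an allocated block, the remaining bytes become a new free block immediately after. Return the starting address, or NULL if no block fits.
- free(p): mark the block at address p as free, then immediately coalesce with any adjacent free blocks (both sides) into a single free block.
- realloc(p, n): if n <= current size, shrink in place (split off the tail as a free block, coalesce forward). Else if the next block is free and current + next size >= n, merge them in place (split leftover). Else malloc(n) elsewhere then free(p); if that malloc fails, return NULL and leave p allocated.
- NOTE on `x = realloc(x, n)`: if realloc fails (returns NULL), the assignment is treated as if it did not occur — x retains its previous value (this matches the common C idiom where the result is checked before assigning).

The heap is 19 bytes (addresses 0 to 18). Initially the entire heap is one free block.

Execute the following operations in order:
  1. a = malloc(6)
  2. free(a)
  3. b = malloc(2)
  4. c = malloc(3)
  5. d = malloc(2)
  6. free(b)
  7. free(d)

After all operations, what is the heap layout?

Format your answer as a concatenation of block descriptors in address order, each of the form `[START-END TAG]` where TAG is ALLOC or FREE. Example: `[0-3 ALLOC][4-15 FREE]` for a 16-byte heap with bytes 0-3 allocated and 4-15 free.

Answer: [0-1 FREE][2-4 ALLOC][5-18 FREE]

Derivation:
Op 1: a = malloc(6) -> a = 0; heap: [0-5 ALLOC][6-18 FREE]
Op 2: free(a) -> (freed a); heap: [0-18 FREE]
Op 3: b = malloc(2) -> b = 0; heap: [0-1 ALLOC][2-18 FREE]
Op 4: c = malloc(3) -> c = 2; heap: [0-1 ALLOC][2-4 ALLOC][5-18 FREE]
Op 5: d = malloc(2) -> d = 5; heap: [0-1 ALLOC][2-4 ALLOC][5-6 ALLOC][7-18 FREE]
Op 6: free(b) -> (freed b); heap: [0-1 FREE][2-4 ALLOC][5-6 ALLOC][7-18 FREE]
Op 7: free(d) -> (freed d); heap: [0-1 FREE][2-4 ALLOC][5-18 FREE]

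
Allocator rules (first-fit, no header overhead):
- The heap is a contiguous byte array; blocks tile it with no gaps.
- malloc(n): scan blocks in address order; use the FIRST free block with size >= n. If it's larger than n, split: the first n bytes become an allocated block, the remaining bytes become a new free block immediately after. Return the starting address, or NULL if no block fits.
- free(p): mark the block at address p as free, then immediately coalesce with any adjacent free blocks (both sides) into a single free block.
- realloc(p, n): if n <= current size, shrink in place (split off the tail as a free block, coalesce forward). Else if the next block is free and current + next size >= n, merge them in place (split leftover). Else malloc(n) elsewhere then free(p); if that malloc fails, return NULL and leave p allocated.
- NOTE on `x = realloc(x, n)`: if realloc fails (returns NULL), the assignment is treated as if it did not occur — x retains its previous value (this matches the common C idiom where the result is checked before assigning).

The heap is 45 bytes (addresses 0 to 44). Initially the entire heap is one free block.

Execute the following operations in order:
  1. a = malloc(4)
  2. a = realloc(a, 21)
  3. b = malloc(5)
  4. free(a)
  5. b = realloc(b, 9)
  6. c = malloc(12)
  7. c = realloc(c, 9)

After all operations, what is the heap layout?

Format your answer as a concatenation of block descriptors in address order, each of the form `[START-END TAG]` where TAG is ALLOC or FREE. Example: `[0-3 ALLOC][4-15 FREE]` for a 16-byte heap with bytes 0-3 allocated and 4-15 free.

Op 1: a = malloc(4) -> a = 0; heap: [0-3 ALLOC][4-44 FREE]
Op 2: a = realloc(a, 21) -> a = 0; heap: [0-20 ALLOC][21-44 FREE]
Op 3: b = malloc(5) -> b = 21; heap: [0-20 ALLOC][21-25 ALLOC][26-44 FREE]
Op 4: free(a) -> (freed a); heap: [0-20 FREE][21-25 ALLOC][26-44 FREE]
Op 5: b = realloc(b, 9) -> b = 21; heap: [0-20 FREE][21-29 ALLOC][30-44 FREE]
Op 6: c = malloc(12) -> c = 0; heap: [0-11 ALLOC][12-20 FREE][21-29 ALLOC][30-44 FREE]
Op 7: c = realloc(c, 9) -> c = 0; heap: [0-8 ALLOC][9-20 FREE][21-29 ALLOC][30-44 FREE]

Answer: [0-8 ALLOC][9-20 FREE][21-29 ALLOC][30-44 FREE]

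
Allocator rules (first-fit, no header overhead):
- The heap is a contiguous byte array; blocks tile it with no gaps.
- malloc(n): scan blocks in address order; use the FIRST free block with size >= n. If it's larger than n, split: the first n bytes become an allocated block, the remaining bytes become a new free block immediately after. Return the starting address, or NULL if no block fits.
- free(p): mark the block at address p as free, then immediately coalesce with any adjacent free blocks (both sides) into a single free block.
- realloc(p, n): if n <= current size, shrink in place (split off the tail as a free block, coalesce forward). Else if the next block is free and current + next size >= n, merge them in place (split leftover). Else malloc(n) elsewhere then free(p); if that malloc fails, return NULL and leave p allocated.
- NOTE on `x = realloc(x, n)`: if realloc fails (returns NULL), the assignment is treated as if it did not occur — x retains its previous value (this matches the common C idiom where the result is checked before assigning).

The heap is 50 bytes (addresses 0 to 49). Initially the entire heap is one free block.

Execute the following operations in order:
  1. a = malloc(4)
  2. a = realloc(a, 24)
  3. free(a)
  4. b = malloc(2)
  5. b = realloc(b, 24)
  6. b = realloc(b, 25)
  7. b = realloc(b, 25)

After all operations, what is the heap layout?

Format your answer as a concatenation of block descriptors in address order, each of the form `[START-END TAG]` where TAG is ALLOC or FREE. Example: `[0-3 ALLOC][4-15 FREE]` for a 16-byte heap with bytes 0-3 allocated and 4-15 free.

Op 1: a = malloc(4) -> a = 0; heap: [0-3 ALLOC][4-49 FREE]
Op 2: a = realloc(a, 24) -> a = 0; heap: [0-23 ALLOC][24-49 FREE]
Op 3: free(a) -> (freed a); heap: [0-49 FREE]
Op 4: b = malloc(2) -> b = 0; heap: [0-1 ALLOC][2-49 FREE]
Op 5: b = realloc(b, 24) -> b = 0; heap: [0-23 ALLOC][24-49 FREE]
Op 6: b = realloc(b, 25) -> b = 0; heap: [0-24 ALLOC][25-49 FREE]
Op 7: b = realloc(b, 25) -> b = 0; heap: [0-24 ALLOC][25-49 FREE]

Answer: [0-24 ALLOC][25-49 FREE]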